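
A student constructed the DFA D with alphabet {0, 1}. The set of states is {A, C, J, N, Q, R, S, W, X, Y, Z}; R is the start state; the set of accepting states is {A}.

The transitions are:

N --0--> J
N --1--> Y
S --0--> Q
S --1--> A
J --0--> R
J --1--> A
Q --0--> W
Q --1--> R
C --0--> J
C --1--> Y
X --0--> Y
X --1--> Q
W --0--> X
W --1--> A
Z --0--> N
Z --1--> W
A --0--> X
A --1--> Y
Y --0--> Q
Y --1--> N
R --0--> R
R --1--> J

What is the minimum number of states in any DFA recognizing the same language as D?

First remove the unreachable states {C,S,Z}; 8 states remain.
P0 = {A} | {J,N,Q,R,W,X,Y}.
On input 1, block {J,N,Q,R,W,X,Y} splits into {N,Q,R,X,Y} and {J,W}.
On input 0, block {N,Q,R,X,Y} splits into {R,X,Y} and {N,Q}.
On input 0, block {R,X,Y} splits into {R,X} and {Y}.
On input 0, block {R,X} splits into {X} and {R}.
On input 0, block {J,W} splits into {W} and {J}.
Refine {N,Q} on symbol 0: members go to different blocks, giving {Q} and {N}.
Stable partition: {A} | {X} | {W} | {Q} | {Y} | {R} | {J} | {N} — 8 equivalence classes.

8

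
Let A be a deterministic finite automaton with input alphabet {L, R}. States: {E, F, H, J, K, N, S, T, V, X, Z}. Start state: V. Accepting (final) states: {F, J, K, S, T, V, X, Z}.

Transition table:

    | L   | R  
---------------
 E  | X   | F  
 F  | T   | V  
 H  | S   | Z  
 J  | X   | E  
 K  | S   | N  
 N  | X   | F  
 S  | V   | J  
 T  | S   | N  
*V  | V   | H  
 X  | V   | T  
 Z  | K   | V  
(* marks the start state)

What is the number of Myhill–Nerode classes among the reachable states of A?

5

All states are reachable from the start state.
P0 = {F,J,K,S,T,V,X,Z} | {E,H,N}.
On input R, block {F,J,K,S,T,V,X,Z} splits into {J,K,T,V} and {F,S,X,Z}.
On input L, block {J,K,T,V} splits into {J,K,T} and {V}.
Refine {F,S,X,Z} on symbol L: members go to different blocks, giving {S,X} and {F,Z}.
The partition is now stable with 5 blocks: {J,K,T} | {E,H,N} | {S,X} | {V} | {F,Z}.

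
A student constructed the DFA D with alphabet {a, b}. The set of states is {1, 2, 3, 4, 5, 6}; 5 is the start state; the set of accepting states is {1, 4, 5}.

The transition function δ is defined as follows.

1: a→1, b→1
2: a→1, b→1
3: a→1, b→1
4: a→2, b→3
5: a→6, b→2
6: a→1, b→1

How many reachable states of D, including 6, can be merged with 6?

Reachable states from the start: {1,2,5,6}. Unreachable: {3,4} — drop them.
Start with accepting vs non-accepting: {1,5} | {2,6}.
Split {1,5} by δ(·,a) → {1} and {5}.
The partition is now stable with 3 blocks: {1} | {2,6} | {5}.
State 6 belongs to the block {2,6}, which has 2 states.

2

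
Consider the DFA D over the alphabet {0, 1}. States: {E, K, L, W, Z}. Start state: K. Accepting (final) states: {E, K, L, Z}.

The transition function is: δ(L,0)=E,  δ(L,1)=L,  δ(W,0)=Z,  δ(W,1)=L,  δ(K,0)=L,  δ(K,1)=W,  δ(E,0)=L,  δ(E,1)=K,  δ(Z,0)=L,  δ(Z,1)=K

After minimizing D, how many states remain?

4

P0 = {E,K,L,Z} | {W}.
Split {E,K,L,Z} by δ(·,1) → {E,L,Z} and {K}.
Split {E,L,Z} by δ(·,1) → {E,Z} and {L}.
Stable partition: {E,Z} | {W} | {K} | {L} — 4 equivalence classes.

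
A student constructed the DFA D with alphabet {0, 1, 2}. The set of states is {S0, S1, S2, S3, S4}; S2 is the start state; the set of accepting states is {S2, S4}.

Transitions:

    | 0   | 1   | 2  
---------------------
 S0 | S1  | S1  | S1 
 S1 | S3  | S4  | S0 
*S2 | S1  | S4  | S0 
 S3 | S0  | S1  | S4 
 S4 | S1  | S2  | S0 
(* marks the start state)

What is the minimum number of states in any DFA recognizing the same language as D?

Initial partition by acceptance: {S2,S4} | {S0,S1,S3}.
Refine {S0,S1,S3} on symbol 1: members go to different blocks, giving {S0,S3} and {S1}.
Split {S0,S3} by δ(·,0) → {S0} and {S3}.
No further refinement is possible. Final partition (4 blocks): {S2,S4} | {S0} | {S1} | {S3}.

4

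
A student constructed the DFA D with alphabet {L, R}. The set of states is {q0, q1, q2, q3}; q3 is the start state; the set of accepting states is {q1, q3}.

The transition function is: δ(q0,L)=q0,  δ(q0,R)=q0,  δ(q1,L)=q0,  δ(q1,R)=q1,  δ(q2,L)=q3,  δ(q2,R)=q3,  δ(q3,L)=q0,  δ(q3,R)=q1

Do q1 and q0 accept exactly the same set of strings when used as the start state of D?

States {q2} cannot be reached from the start state, so discard them.
P0 = {q1,q3} | {q0}.
Stable partition: {q1,q3} | {q0} — 2 equivalence classes.
q1 and q0 end up in different blocks, so they are distinguishable. For instance, the string 'ε' is accepted from only q1.

No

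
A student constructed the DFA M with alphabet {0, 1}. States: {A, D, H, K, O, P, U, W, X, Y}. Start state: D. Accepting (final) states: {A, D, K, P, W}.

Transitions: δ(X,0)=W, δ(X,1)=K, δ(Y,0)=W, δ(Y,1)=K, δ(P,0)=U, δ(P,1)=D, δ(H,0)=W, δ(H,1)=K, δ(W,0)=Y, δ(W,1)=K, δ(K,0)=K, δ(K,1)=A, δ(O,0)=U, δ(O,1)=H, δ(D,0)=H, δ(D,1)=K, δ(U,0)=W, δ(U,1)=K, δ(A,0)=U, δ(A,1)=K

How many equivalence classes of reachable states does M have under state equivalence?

3

States {O,P,X} cannot be reached from the start state, so discard them.
Initial partition by acceptance: {A,D,K,W} | {H,U,Y}.
Split {A,D,K,W} by δ(·,0) → {A,D,W} and {K}.
No further refinement is possible. Final partition (3 blocks): {A,D,W} | {H,U,Y} | {K}.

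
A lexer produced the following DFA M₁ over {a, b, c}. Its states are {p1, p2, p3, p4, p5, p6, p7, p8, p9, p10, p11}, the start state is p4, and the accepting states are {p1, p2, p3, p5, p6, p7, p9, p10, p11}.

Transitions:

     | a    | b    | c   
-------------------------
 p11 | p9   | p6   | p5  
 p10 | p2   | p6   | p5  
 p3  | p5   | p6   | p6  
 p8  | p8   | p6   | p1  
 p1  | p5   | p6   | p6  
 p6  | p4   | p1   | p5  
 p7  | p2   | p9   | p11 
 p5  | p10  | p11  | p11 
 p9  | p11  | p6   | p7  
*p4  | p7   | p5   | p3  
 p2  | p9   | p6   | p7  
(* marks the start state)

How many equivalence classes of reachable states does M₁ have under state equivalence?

5

Reachable states from the start: {p1,p2,p3,p4,p5,p6,p7,p9,p10,p11}. Unreachable: {p8} — drop them.
Start with accepting vs non-accepting: {p1,p2,p3,p5,p6,p7,p9,p10,p11} | {p4}.
Split {p1,p2,p3,p5,p6,p7,p9,p10,p11} by δ(·,a) → {p1,p2,p3,p5,p7,p9,p10,p11} and {p6}.
Refine {p1,p2,p3,p5,p7,p9,p10,p11} on symbol b: members go to different blocks, giving {p1,p2,p3,p9,p10,p11} and {p5,p7}.
Refine {p1,p2,p3,p9,p10,p11} on symbol a: members go to different blocks, giving {p2,p9,p10,p11} and {p1,p3}.
Stable partition: {p2,p9,p10,p11} | {p4} | {p6} | {p5,p7} | {p1,p3} — 5 equivalence classes.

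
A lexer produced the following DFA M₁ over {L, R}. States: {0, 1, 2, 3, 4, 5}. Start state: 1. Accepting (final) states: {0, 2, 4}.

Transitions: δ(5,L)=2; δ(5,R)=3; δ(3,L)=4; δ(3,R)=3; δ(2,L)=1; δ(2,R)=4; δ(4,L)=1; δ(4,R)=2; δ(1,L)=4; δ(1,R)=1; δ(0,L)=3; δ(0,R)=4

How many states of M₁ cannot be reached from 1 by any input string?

BFS from 1 reaches {1, 2, 4}; the 3 state(s) 0, 3, 5 are never visited.

3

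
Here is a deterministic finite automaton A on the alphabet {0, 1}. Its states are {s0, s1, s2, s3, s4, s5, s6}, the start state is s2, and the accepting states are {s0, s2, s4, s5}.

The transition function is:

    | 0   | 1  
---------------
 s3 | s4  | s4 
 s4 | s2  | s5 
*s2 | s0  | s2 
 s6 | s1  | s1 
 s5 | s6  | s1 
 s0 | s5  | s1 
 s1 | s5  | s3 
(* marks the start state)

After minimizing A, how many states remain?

All states are reachable from the start state.
P0 = {s0,s2,s4,s5} | {s1,s3,s6}.
Split {s0,s2,s4,s5} by δ(·,0) → {s0,s2,s4} and {s5}.
On input 0, block {s0,s2,s4} splits into {s2,s4} and {s0}.
Refine {s2,s4} on symbol 0: members go to different blocks, giving {s2} and {s4}.
Refine {s1,s3,s6} on symbol 0: members go to different blocks, giving {s1} and {s3} and {s6}.
Stable partition: {s2} | {s1} | {s5} | {s0} | {s4} | {s3} | {s6} — 7 equivalence classes.

7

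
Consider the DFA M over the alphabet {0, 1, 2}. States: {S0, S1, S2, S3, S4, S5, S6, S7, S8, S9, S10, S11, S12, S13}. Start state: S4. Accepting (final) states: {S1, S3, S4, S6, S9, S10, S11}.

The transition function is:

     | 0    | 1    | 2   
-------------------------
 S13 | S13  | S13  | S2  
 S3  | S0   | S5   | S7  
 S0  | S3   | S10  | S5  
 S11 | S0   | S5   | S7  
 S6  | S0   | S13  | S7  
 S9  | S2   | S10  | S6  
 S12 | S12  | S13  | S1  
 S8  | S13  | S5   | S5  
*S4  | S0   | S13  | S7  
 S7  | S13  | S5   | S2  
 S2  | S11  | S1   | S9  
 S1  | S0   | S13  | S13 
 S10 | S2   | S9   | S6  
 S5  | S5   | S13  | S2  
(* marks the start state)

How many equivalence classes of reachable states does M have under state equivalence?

5

States {S8,S12} cannot be reached from the start state, so discard them.
Initial partition by acceptance: {S1,S3,S4,S6,S9,S10,S11} | {S0,S2,S5,S7,S13}.
Refine {S1,S3,S4,S6,S9,S10,S11} on symbol 1: members go to different blocks, giving {S1,S3,S4,S6,S11} and {S9,S10}.
Refine {S0,S2,S5,S7,S13} on symbol 0: members go to different blocks, giving {S5,S7,S13} and {S0,S2}.
On input 1, block {S0,S2} splits into {S0} and {S2}.
The partition is now stable with 5 blocks: {S1,S3,S4,S6,S11} | {S5,S7,S13} | {S9,S10} | {S0} | {S2}.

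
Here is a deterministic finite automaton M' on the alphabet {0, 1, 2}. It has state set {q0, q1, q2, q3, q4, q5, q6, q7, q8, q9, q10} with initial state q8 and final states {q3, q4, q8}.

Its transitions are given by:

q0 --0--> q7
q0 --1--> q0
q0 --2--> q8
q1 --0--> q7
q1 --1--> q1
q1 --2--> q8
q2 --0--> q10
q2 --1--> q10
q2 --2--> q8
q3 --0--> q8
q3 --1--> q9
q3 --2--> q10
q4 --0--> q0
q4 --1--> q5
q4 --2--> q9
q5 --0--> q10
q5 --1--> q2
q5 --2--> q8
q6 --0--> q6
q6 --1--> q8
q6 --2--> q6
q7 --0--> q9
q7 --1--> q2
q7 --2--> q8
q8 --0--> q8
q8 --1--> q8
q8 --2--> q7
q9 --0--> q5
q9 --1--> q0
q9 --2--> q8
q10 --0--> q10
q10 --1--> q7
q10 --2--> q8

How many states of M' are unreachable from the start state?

Starting at q8 and following transitions, the reachable set is {q0, q2, q5, q7, q8, q9, q10}. That leaves q1, q3, q4, q6 unreachable — 4 in total.

4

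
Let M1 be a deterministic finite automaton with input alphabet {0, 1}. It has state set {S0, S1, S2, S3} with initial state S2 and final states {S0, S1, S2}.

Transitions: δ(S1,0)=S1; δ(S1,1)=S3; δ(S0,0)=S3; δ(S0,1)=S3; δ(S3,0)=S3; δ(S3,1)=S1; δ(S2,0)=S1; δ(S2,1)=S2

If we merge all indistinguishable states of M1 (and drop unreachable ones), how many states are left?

3

States {S0} cannot be reached from the start state, so discard them.
Initial partition by acceptance: {S1,S2} | {S3}.
Refine {S1,S2} on symbol 1: members go to different blocks, giving {S1} and {S2}.
Stable partition: {S1} | {S3} | {S2} — 3 equivalence classes.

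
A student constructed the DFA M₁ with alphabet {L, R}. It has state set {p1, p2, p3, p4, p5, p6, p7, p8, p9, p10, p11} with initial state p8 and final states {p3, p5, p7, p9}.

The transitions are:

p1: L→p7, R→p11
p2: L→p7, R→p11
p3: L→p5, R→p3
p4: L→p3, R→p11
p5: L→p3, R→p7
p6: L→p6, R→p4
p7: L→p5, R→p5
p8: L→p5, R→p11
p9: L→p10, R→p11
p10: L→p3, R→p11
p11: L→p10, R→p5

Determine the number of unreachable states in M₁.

5

No path from p8 leads to p1, p2, p4, p6, p9; the other 6 states are all reachable.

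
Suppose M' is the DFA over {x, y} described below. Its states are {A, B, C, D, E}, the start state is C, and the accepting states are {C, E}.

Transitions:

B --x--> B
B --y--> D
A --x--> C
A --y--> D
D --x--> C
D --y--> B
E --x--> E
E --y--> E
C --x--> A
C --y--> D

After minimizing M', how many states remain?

4

Reachable states from the start: {A,B,C,D}. Unreachable: {E} — drop them.
Initial partition by acceptance: {C} | {A,B,D}.
Refine {A,B,D} on symbol x: members go to different blocks, giving {A,D} and {B}.
Refine {A,D} on symbol y: members go to different blocks, giving {A} and {D}.
The partition is now stable with 4 blocks: {C} | {A} | {B} | {D}.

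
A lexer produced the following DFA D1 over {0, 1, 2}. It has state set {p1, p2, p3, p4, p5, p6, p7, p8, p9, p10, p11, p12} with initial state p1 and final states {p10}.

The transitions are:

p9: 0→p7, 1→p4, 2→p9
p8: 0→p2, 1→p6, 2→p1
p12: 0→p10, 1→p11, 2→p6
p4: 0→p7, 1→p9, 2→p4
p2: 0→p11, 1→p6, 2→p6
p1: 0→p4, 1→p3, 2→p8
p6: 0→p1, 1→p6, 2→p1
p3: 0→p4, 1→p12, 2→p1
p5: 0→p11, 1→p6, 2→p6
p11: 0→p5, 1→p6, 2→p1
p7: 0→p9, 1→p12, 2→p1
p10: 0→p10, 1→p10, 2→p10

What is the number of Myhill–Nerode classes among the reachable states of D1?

8

All states are reachable from the start state.
Initial partition by acceptance: {p10} | {p1,p2,p3,p4,p5,p6,p7,p8,p9,p11,p12}.
Split {p1,p2,p3,p4,p5,p6,p7,p8,p9,p11,p12} by δ(·,0) → {p1,p2,p3,p4,p5,p6,p7,p8,p9,p11} and {p12}.
Split {p1,p2,p3,p4,p5,p6,p7,p8,p9,p11} by δ(·,1) → {p1,p2,p4,p5,p6,p8,p9,p11} and {p3,p7}.
On input 0, block {p1,p2,p4,p5,p6,p8,p9,p11} splits into {p1,p2,p5,p6,p8,p11} and {p4,p9}.
Split {p1,p2,p5,p6,p8,p11} by δ(·,0) → {p2,p5,p6,p8,p11} and {p1}.
On input 0, block {p2,p5,p6,p8,p11} splits into {p2,p5,p8,p11} and {p6}.
Split {p2,p5,p8,p11} by δ(·,2) → {p2,p5} and {p8,p11}.
The partition is now stable with 8 blocks: {p10} | {p2,p5} | {p12} | {p3,p7} | {p4,p9} | {p1} | {p6} | {p8,p11}.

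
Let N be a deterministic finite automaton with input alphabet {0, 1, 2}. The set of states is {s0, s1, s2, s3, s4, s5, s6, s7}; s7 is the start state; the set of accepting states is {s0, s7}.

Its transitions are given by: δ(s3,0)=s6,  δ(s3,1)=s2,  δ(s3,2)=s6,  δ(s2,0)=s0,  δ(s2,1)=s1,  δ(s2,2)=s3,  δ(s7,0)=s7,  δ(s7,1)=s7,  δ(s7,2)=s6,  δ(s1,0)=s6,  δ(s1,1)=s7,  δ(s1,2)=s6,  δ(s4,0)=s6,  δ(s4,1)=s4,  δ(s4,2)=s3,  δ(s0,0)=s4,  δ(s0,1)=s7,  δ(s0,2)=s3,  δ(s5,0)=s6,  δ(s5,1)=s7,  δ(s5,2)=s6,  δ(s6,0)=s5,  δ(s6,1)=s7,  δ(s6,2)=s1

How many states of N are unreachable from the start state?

No path from s7 leads to s0, s2, s3, s4; the other 4 states are all reachable.

4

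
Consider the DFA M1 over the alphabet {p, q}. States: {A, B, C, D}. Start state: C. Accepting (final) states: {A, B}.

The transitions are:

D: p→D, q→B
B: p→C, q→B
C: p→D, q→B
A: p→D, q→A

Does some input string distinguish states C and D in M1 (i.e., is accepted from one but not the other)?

First remove the unreachable states {A}; 3 states remain.
P0 = {B} | {C,D}.
Stable partition: {B} | {C,D} — 2 equivalence classes.
C and D lie in the same block of the stable partition, so they are equivalent — no string distinguishes them.

No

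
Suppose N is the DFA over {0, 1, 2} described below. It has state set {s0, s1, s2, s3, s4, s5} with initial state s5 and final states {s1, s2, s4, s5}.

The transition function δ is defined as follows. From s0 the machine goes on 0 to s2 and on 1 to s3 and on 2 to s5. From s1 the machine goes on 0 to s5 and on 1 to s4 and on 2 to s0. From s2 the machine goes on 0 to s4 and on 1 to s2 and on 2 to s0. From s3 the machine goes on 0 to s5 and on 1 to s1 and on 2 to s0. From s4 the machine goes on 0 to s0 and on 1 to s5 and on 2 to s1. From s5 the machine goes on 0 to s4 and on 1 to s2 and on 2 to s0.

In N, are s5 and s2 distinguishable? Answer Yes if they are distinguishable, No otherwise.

No

All states are reachable from the start state.
Initial partition by acceptance: {s1,s2,s4,s5} | {s0,s3}.
Split {s1,s2,s4,s5} by δ(·,0) → {s1,s2,s5} and {s4}.
Split {s1,s2,s5} by δ(·,0) → {s2,s5} and {s1}.
On input 1, block {s0,s3} splits into {s0} and {s3}.
No further refinement is possible. Final partition (5 blocks): {s2,s5} | {s0} | {s4} | {s1} | {s3}.
s5 and s2 lie in the same block of the stable partition, so they are equivalent — no string distinguishes them.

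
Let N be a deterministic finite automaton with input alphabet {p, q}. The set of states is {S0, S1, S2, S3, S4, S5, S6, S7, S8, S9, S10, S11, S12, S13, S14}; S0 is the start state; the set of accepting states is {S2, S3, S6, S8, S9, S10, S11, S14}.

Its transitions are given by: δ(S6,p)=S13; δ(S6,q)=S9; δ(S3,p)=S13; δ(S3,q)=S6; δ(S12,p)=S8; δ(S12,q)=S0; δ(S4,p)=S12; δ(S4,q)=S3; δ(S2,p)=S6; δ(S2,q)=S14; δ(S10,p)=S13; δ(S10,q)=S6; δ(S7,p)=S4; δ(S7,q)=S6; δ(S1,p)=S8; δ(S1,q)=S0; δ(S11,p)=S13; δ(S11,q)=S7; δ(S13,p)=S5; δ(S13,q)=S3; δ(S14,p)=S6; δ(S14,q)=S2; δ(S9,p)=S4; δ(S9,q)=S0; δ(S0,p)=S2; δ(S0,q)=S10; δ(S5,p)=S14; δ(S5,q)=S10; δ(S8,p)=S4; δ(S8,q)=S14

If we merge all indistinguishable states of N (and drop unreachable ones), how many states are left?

9

Reachable states from the start: {S0,S2,S3,S4,S5,S6,S8,S9,S10,S12,S13,S14}. Unreachable: {S1,S7,S11} — drop them.
Initial partition by acceptance: {S2,S3,S6,S8,S9,S10,S14} | {S0,S4,S5,S12,S13}.
Refine {S2,S3,S6,S8,S9,S10,S14} on symbol p: members go to different blocks, giving {S3,S6,S8,S9,S10} and {S2,S14}.
Refine {S3,S6,S8,S9,S10} on symbol q: members go to different blocks, giving {S3,S6,S10} and {S8} and {S9}.
On input q, block {S3,S6,S10} splits into {S3,S10} and {S6}.
Split {S0,S4,S5,S12,S13} by δ(·,p) → {S0,S5} and {S4,S13} and {S12}.
Split {S4,S13} by δ(·,p) → {S4} and {S13}.
Stable partition: {S3,S10} | {S0,S5} | {S2,S14} | {S8} | {S9} | {S6} | {S4} | {S12} | {S13} — 9 equivalence classes.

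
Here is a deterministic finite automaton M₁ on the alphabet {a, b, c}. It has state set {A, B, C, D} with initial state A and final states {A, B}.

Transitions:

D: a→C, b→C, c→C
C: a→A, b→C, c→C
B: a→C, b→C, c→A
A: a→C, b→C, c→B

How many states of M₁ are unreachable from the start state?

No path from A leads to D; the other 3 states are all reachable.

1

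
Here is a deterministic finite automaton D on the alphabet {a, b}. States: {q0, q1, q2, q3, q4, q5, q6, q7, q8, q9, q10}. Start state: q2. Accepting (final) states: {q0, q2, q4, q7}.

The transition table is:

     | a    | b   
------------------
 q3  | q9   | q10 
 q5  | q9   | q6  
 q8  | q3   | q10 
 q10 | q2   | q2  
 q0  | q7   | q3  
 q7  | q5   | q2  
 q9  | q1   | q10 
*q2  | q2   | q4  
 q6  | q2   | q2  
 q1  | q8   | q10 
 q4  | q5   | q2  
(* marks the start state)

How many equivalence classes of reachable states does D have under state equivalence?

4

Reachable states from the start: {q1,q2,q3,q4,q5,q6,q8,q9,q10}. Unreachable: {q0,q7} — drop them.
Initial partition by acceptance: {q2,q4} | {q1,q3,q5,q6,q8,q9,q10}.
Refine {q2,q4} on symbol a: members go to different blocks, giving {q2} and {q4}.
Split {q1,q3,q5,q6,q8,q9,q10} by δ(·,a) → {q1,q3,q5,q8,q9} and {q6,q10}.
The partition is now stable with 4 blocks: {q2} | {q1,q3,q5,q8,q9} | {q4} | {q6,q10}.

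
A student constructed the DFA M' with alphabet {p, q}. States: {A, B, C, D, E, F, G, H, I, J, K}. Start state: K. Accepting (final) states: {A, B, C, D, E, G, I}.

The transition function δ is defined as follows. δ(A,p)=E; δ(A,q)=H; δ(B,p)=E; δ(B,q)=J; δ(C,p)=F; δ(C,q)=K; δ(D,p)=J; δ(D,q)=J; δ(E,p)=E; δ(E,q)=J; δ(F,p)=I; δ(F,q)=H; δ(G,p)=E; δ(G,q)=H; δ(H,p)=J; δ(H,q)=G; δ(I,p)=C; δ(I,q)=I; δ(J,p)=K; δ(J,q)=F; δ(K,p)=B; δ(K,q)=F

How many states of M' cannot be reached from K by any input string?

BFS from K reaches {B, C, E, F, G, H, I, J, K}; the 2 state(s) A, D are never visited.

2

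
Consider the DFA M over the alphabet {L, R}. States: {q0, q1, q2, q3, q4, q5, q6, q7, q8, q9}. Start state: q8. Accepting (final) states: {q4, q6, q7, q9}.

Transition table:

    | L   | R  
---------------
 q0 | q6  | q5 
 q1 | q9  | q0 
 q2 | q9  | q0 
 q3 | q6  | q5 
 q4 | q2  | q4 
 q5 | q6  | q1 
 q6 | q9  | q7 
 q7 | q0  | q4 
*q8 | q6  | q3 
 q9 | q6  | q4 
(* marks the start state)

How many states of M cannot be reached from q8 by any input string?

Every one of the 10 states is reachable from q8.

0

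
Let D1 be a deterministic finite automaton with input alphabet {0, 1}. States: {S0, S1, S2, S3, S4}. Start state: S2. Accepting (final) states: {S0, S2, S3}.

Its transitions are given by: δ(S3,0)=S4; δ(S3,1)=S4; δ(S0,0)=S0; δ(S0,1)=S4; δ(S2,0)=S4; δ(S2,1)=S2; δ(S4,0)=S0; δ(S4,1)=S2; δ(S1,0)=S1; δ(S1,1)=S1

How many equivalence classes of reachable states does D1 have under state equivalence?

First remove the unreachable states {S1,S3}; 3 states remain.
Start with accepting vs non-accepting: {S0,S2} | {S4}.
On input 0, block {S0,S2} splits into {S0} and {S2}.
No further refinement is possible. Final partition (3 blocks): {S0} | {S4} | {S2}.

3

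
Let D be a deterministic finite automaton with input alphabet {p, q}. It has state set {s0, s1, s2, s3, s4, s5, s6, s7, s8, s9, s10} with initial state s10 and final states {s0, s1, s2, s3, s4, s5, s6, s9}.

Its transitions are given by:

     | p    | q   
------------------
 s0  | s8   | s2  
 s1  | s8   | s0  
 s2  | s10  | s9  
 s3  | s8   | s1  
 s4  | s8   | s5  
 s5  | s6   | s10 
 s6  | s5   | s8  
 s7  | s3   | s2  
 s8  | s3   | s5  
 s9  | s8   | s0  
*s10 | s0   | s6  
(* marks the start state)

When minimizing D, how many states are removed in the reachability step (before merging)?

2

BFS from s10 reaches {s0, s1, s2, s3, s5, s6, s8, s9, s10}; the 2 state(s) s4, s7 are never visited.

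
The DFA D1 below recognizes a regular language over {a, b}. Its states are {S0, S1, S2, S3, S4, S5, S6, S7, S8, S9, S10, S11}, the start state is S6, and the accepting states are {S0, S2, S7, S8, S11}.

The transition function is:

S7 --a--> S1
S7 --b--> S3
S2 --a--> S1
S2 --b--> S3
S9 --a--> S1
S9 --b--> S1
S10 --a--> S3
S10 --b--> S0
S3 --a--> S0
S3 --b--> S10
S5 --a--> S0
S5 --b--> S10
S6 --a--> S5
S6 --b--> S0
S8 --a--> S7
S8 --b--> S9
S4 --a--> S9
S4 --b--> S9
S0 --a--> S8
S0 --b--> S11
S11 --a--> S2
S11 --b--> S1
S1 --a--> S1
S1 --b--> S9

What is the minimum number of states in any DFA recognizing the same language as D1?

States {S4} cannot be reached from the start state, so discard them.
Initial partition by acceptance: {S0,S2,S7,S8,S11} | {S1,S3,S5,S6,S9,S10}.
Split {S0,S2,S7,S8,S11} by δ(·,a) → {S0,S8,S11} and {S2,S7}.
Split {S0,S8,S11} by δ(·,a) → {S8,S11} and {S0}.
Refine {S1,S3,S5,S6,S9,S10} on symbol a: members go to different blocks, giving {S1,S6,S9,S10} and {S3,S5}.
On input a, block {S1,S6,S9,S10} splits into {S1,S9} and {S6,S10}.
The partition is now stable with 6 blocks: {S8,S11} | {S1,S9} | {S2,S7} | {S0} | {S3,S5} | {S6,S10}.

6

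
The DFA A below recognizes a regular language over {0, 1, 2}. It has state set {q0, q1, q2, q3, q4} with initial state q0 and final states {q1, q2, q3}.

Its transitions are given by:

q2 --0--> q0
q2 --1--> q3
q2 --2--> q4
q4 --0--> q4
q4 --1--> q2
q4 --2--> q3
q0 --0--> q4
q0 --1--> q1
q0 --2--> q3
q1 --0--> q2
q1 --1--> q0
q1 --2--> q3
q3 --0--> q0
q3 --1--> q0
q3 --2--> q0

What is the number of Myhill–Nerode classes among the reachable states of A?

All states are reachable from the start state.
Start with accepting vs non-accepting: {q1,q2,q3} | {q0,q4}.
On input 0, block {q1,q2,q3} splits into {q2,q3} and {q1}.
On input 1, block {q2,q3} splits into {q2} and {q3}.
On input 1, block {q0,q4} splits into {q0} and {q4}.
No further refinement is possible. Final partition (5 blocks): {q2} | {q0} | {q1} | {q3} | {q4}.

5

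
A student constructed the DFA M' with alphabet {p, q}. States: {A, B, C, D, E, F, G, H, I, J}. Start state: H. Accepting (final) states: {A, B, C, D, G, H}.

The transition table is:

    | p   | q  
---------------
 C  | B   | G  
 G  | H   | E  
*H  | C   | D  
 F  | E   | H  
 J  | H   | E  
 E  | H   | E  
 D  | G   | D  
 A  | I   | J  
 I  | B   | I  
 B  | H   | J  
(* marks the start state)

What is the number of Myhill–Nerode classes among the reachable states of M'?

5

First remove the unreachable states {A,F,I}; 7 states remain.
Initial partition by acceptance: {B,C,D,G,H} | {E,J}.
Split {B,C,D,G,H} by δ(·,q) → {C,D,H} and {B,G}.
Split {C,D,H} by δ(·,p) → {C,D} and {H}.
Refine {C,D} on symbol q: members go to different blocks, giving {C} and {D}.
Stable partition: {C} | {E,J} | {B,G} | {H} | {D} — 5 equivalence classes.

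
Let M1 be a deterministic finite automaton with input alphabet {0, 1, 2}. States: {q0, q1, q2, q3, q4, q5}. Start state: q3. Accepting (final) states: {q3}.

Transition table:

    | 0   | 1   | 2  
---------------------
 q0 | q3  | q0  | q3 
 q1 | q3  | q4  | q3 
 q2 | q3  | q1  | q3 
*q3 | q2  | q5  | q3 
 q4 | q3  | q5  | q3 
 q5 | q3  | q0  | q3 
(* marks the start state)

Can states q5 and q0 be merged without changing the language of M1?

Yes

Initial partition by acceptance: {q3} | {q0,q1,q2,q4,q5}.
Stable partition: {q3} | {q0,q1,q2,q4,q5} — 2 equivalence classes.
q5 and q0 lie in the same block of the stable partition, so they are equivalent — no string distinguishes them.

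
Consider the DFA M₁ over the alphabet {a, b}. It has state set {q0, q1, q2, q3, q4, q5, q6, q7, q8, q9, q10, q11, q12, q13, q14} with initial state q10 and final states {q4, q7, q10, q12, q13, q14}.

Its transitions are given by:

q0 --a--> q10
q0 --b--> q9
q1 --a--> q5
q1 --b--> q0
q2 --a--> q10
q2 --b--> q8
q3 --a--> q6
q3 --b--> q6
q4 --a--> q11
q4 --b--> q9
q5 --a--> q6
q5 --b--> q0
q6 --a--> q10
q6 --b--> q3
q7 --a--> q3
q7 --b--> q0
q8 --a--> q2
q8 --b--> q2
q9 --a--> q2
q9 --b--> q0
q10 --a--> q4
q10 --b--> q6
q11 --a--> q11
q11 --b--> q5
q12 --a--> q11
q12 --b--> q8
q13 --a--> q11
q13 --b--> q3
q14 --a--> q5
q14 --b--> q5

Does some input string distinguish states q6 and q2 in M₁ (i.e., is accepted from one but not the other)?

No

States {q1,q7,q12,q13,q14} cannot be reached from the start state, so discard them.
P0 = {q4,q10} | {q0,q2,q3,q5,q6,q8,q9,q11}.
Refine {q4,q10} on symbol a: members go to different blocks, giving {q4} and {q10}.
Split {q0,q2,q3,q5,q6,q8,q9,q11} by δ(·,a) → {q3,q5,q8,q9,q11} and {q0,q2,q6}.
Split {q3,q5,q8,q9,q11} by δ(·,a) → {q3,q5,q8,q9} and {q11}.
The partition is now stable with 5 blocks: {q4} | {q3,q5,q8,q9} | {q10} | {q0,q2,q6} | {q11}.
q6 and q2 lie in the same block of the stable partition, so they are equivalent — no string distinguishes them.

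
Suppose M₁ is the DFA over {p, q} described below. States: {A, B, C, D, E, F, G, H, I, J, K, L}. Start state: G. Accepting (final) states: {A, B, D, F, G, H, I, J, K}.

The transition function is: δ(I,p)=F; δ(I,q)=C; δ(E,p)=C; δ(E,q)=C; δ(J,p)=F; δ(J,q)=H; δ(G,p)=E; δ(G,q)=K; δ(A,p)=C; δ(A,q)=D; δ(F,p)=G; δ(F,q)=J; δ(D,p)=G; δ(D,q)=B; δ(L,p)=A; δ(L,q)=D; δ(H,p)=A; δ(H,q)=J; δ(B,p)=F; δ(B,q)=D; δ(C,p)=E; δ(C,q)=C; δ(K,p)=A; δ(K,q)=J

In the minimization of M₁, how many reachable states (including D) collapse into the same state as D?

4

Reachable states from the start: {A,B,C,D,E,F,G,H,J,K}. Unreachable: {I,L} — drop them.
Start with accepting vs non-accepting: {A,B,D,F,G,H,J,K} | {C,E}.
On input p, block {A,B,D,F,G,H,J,K} splits into {B,D,F,H,J,K} and {A,G}.
Refine {B,D,F,H,J,K} on symbol p: members go to different blocks, giving {D,F,H,K} and {B,J}.
The partition is now stable with 4 blocks: {D,F,H,K} | {C,E} | {A,G} | {B,J}.
State D belongs to the block {D,F,H,K}, which has 4 states.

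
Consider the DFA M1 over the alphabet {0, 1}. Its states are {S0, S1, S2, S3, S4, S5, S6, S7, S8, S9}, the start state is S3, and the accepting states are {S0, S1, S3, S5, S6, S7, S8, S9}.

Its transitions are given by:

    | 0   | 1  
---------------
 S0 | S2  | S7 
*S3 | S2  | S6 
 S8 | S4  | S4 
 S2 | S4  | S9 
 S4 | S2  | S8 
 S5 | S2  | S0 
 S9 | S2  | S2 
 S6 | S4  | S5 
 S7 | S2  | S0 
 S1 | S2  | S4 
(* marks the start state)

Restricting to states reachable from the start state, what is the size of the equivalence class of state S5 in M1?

Reachable states from the start: {S0,S2,S3,S4,S5,S6,S7,S8,S9}. Unreachable: {S1} — drop them.
Start with accepting vs non-accepting: {S0,S3,S5,S6,S7,S8,S9} | {S2,S4}.
Refine {S0,S3,S5,S6,S7,S8,S9} on symbol 1: members go to different blocks, giving {S0,S3,S5,S6,S7} and {S8,S9}.
The partition is now stable with 3 blocks: {S0,S3,S5,S6,S7} | {S2,S4} | {S8,S9}.
The equivalence class containing S5 is {S0,S3,S5,S6,S7}, of size 5.

5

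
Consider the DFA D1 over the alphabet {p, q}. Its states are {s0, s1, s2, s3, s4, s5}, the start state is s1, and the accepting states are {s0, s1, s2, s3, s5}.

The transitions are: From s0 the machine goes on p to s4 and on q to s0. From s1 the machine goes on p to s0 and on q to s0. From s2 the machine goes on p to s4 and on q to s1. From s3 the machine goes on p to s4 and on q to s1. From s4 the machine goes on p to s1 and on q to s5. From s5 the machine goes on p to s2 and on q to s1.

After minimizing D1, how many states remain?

5

Reachable states from the start: {s0,s1,s2,s4,s5}. Unreachable: {s3} — drop them.
Start with accepting vs non-accepting: {s0,s1,s2,s5} | {s4}.
Split {s0,s1,s2,s5} by δ(·,p) → {s0,s2} and {s1,s5}.
On input q, block {s0,s2} splits into {s0} and {s2}.
Split {s1,s5} by δ(·,p) → {s1} and {s5}.
No further refinement is possible. Final partition (5 blocks): {s0} | {s4} | {s1} | {s2} | {s5}.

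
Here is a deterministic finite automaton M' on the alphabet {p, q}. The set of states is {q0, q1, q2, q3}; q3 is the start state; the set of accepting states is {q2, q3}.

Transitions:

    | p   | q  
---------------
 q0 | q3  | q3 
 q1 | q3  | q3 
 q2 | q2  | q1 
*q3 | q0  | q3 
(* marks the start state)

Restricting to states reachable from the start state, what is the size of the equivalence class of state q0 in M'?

1

States {q1,q2} cannot be reached from the start state, so discard them.
Initial partition by acceptance: {q3} | {q0}.
The partition is now stable with 2 blocks: {q3} | {q0}.
State q0 belongs to the block {q0}, which has 1 states.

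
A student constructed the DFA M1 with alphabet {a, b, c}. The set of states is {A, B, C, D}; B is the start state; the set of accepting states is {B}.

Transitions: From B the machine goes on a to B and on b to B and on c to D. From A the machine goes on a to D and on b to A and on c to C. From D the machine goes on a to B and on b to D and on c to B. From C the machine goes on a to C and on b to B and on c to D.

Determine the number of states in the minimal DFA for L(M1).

2

States {A,C} cannot be reached from the start state, so discard them.
Start with accepting vs non-accepting: {B} | {D}.
The partition is now stable with 2 blocks: {B} | {D}.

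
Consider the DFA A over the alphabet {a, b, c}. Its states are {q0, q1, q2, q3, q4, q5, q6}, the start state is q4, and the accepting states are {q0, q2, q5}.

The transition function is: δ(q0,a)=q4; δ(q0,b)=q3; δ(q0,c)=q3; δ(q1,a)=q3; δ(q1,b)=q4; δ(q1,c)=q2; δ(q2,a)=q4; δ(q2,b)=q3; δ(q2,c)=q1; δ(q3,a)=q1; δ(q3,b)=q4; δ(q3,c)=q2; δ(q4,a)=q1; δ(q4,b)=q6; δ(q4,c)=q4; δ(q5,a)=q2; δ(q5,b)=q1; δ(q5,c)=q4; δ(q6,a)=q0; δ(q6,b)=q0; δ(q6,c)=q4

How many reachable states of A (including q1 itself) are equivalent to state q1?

First remove the unreachable states {q5}; 6 states remain.
Initial partition by acceptance: {q0,q2} | {q1,q3,q4,q6}.
Refine {q1,q3,q4,q6} on symbol a: members go to different blocks, giving {q1,q3,q4} and {q6}.
Split {q1,q3,q4} by δ(·,b) → {q1,q3} and {q4}.
No further refinement is possible. Final partition (4 blocks): {q0,q2} | {q1,q3} | {q6} | {q4}.
State q1 belongs to the block {q1,q3}, which has 2 states.

2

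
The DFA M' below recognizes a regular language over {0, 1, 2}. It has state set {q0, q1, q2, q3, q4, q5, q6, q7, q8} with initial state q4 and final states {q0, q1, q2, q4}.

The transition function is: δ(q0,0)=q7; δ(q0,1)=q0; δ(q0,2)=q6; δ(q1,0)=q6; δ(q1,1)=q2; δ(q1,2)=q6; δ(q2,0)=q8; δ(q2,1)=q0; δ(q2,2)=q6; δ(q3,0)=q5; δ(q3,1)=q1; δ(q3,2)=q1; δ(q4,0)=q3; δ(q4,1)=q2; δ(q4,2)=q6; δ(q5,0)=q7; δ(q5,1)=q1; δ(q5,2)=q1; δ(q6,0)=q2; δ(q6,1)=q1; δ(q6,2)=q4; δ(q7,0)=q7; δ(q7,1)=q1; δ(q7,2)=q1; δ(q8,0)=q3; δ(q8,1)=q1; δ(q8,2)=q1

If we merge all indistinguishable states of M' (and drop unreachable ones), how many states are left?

Start with accepting vs non-accepting: {q0,q1,q2,q4} | {q3,q5,q6,q7,q8}.
Refine {q3,q5,q6,q7,q8} on symbol 0: members go to different blocks, giving {q3,q5,q7,q8} and {q6}.
Split {q0,q1,q2,q4} by δ(·,0) → {q0,q2,q4} and {q1}.
No further refinement is possible. Final partition (4 blocks): {q0,q2,q4} | {q3,q5,q7,q8} | {q6} | {q1}.

4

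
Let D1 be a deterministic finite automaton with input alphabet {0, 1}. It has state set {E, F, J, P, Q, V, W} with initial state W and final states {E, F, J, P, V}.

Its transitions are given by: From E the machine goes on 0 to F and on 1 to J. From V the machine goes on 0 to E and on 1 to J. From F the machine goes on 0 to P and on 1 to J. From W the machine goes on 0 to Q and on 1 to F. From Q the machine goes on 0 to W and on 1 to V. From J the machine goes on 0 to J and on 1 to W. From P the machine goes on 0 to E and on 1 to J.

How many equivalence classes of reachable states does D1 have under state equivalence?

3

Initial partition by acceptance: {E,F,J,P,V} | {Q,W}.
Split {E,F,J,P,V} by δ(·,1) → {E,F,P,V} and {J}.
No further refinement is possible. Final partition (3 blocks): {E,F,P,V} | {Q,W} | {J}.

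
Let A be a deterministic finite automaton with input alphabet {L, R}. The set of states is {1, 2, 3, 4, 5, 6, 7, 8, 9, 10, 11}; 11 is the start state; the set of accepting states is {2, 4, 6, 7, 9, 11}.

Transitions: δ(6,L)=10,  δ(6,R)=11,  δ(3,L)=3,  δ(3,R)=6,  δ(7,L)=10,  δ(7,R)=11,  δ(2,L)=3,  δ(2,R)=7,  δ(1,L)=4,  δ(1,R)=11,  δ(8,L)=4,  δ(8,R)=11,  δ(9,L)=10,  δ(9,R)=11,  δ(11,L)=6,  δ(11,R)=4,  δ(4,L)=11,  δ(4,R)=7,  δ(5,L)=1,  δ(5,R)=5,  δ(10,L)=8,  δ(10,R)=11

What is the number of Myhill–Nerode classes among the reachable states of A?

5

First remove the unreachable states {1,2,3,5,9}; 6 states remain.
Initial partition by acceptance: {4,6,7,11} | {8,10}.
Split {4,6,7,11} by δ(·,L) → {4,11} and {6,7}.
Refine {4,11} on symbol L: members go to different blocks, giving {4} and {11}.
Refine {8,10} on symbol L: members go to different blocks, giving {8} and {10}.
Stable partition: {4} | {8} | {6,7} | {11} | {10} — 5 equivalence classes.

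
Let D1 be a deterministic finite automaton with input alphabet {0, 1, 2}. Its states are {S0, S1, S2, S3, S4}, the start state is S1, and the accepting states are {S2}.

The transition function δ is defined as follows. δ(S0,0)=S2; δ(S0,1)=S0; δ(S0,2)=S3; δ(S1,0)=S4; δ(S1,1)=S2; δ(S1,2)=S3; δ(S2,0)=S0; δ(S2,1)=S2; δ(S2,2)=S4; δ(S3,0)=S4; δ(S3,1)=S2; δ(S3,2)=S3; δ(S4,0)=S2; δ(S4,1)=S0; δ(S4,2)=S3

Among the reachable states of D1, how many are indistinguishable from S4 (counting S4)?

P0 = {S2} | {S0,S1,S3,S4}.
Refine {S0,S1,S3,S4} on symbol 0: members go to different blocks, giving {S0,S4} and {S1,S3}.
The partition is now stable with 3 blocks: {S2} | {S0,S4} | {S1,S3}.
The equivalence class containing S4 is {S0,S4}, of size 2.

2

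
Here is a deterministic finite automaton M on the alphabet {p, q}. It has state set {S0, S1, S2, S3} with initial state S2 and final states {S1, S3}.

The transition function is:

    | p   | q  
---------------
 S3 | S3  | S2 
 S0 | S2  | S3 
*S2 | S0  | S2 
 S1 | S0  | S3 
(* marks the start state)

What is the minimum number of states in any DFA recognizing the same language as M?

3

First remove the unreachable states {S1}; 3 states remain.
Initial partition by acceptance: {S3} | {S0,S2}.
On input q, block {S0,S2} splits into {S0} and {S2}.
Stable partition: {S3} | {S0} | {S2} — 3 equivalence classes.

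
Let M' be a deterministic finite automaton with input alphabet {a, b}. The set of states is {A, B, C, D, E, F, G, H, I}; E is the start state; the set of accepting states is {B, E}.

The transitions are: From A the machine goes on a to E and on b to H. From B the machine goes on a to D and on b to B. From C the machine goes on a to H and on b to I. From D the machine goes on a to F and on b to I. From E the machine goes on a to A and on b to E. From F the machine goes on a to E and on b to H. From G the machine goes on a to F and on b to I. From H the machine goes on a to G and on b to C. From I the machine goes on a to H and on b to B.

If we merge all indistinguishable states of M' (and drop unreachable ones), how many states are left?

7

Initial partition by acceptance: {B,E} | {A,C,D,F,G,H,I}.
On input a, block {A,C,D,F,G,H,I} splits into {C,D,G,H,I} and {A,F}.
Split {B,E} by δ(·,a) → {B} and {E}.
Refine {C,D,G,H,I} on symbol a: members go to different blocks, giving {C,H,I} and {D,G}.
Split {C,H,I} by δ(·,a) → {C,I} and {H}.
On input b, block {C,I} splits into {C} and {I}.
Stable partition: {B} | {C} | {A,F} | {E} | {D,G} | {H} | {I} — 7 equivalence classes.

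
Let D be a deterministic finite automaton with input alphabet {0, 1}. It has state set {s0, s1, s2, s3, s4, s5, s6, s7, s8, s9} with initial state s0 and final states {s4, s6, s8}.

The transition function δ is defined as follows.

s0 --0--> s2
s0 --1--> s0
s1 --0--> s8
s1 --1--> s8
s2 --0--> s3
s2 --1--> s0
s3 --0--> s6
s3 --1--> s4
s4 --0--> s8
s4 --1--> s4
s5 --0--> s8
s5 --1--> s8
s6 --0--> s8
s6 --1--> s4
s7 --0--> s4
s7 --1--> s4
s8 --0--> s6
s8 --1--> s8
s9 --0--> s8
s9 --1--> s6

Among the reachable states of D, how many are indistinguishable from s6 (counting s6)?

First remove the unreachable states {s1,s5,s7,s9}; 6 states remain.
Initial partition by acceptance: {s4,s6,s8} | {s0,s2,s3}.
On input 0, block {s0,s2,s3} splits into {s0,s2} and {s3}.
Split {s0,s2} by δ(·,0) → {s0} and {s2}.
No further refinement is possible. Final partition (4 blocks): {s4,s6,s8} | {s0} | {s3} | {s2}.
State s6 belongs to the block {s4,s6,s8}, which has 3 states.

3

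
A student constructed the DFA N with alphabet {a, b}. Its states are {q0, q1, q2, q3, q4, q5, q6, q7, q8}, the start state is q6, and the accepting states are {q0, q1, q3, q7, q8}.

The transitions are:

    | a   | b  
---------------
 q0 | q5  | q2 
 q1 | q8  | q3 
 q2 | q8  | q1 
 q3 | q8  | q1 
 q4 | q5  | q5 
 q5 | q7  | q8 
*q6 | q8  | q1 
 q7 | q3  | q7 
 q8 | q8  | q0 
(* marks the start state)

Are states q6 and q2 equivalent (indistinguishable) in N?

States {q4} cannot be reached from the start state, so discard them.
Initial partition by acceptance: {q0,q1,q3,q7,q8} | {q2,q5,q6}.
Split {q0,q1,q3,q7,q8} by δ(·,a) → {q1,q3,q7,q8} and {q0}.
Refine {q1,q3,q7,q8} on symbol b: members go to different blocks, giving {q1,q3,q7} and {q8}.
Split {q1,q3,q7} by δ(·,a) → {q1,q3} and {q7}.
Refine {q2,q5,q6} on symbol a: members go to different blocks, giving {q2,q6} and {q5}.
Stable partition: {q1,q3} | {q2,q6} | {q0} | {q8} | {q7} | {q5} — 6 equivalence classes.
q6 and q2 lie in the same block of the stable partition, so they are equivalent — no string distinguishes them.

Yes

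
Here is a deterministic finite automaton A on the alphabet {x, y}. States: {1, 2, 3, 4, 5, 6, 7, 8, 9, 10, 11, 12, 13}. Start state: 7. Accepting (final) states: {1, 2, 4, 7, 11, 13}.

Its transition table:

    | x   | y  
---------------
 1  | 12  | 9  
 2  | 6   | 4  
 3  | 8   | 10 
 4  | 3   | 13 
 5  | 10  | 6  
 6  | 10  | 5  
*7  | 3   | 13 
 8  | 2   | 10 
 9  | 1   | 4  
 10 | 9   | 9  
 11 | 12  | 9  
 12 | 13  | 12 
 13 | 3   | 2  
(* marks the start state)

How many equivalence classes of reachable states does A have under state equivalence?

10

States {11} cannot be reached from the start state, so discard them.
Start with accepting vs non-accepting: {1,2,4,7,13} | {3,5,6,8,9,10,12}.
Refine {1,2,4,7,13} on symbol y: members go to different blocks, giving {2,4,7,13} and {1}.
Refine {3,5,6,8,9,10,12} on symbol x: members go to different blocks, giving {3,5,6,10} and {8,12} and {9}.
On input x, block {3,5,6,10} splits into {5,6} and {3} and {10}.
Refine {2,4,7,13} on symbol x: members go to different blocks, giving {4,7,13} and {2}.
Split {4,7,13} by δ(·,y) → {4,7} and {13}.
Split {8,12} by δ(·,x) → {8} and {12}.
Stable partition: {4,7} | {5,6} | {1} | {8} | {9} | {3} | {10} | {2} | {13} | {12} — 10 equivalence classes.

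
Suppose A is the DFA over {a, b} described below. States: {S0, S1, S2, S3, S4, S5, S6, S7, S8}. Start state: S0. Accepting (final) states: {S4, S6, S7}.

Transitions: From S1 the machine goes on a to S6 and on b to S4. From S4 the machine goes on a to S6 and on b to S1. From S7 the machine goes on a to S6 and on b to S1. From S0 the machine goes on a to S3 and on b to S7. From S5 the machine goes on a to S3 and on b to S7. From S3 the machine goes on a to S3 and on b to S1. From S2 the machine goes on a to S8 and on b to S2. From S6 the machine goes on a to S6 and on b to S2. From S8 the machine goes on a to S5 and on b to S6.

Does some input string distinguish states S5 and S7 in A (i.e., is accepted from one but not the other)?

Yes

All states are reachable from the start state.
Initial partition by acceptance: {S4,S6,S7} | {S0,S1,S2,S3,S5,S8}.
On input a, block {S0,S1,S2,S3,S5,S8} splits into {S0,S2,S3,S5,S8} and {S1}.
Split {S4,S6,S7} by δ(·,b) → {S4,S7} and {S6}.
Refine {S0,S2,S3,S5,S8} on symbol b: members go to different blocks, giving {S0,S5} and {S2} and {S3} and {S8}.
The partition is now stable with 7 blocks: {S4,S7} | {S0,S5} | {S1} | {S6} | {S2} | {S3} | {S8}.
S5 and S7 end up in different blocks, so they are distinguishable. For instance, the string 'ε' is accepted from only S7.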